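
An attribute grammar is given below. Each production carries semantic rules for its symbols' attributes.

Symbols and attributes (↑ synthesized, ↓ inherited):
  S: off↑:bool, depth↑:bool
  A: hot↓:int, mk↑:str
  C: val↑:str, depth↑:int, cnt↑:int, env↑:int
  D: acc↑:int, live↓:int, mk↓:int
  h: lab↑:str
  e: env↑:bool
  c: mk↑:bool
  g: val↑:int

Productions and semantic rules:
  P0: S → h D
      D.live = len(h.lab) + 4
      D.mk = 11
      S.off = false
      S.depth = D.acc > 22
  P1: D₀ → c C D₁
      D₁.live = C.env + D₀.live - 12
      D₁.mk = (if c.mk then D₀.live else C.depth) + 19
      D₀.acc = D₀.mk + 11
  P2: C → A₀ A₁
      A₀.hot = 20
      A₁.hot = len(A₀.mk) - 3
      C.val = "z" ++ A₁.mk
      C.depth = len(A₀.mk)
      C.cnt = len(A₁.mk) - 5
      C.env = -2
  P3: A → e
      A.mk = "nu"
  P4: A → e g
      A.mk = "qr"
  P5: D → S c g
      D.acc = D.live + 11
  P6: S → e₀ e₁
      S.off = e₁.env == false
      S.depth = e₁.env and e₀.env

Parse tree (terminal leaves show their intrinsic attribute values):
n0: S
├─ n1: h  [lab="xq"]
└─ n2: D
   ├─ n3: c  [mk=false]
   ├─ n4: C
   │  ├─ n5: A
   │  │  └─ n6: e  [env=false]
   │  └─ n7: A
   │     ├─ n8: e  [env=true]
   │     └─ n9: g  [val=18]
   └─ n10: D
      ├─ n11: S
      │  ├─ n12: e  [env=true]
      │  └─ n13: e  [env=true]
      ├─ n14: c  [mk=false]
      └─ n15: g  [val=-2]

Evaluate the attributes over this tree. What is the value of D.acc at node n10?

3

1. n1.lab = "xq"  [terminal]
2. n2.live = 6  [len(h.lab) + 4]
3. n2.mk = 11  [11]
4. n3.mk = false  [terminal]
5. n5.hot = 20  [20]
6. n6.env = false  [terminal]
7. n5.mk = "nu"  ["nu"]
8. n7.hot = -1  [len(A₀.mk) - 3]
9. n8.env = true  [terminal]
10. n9.val = 18  [terminal]
11. n7.mk = "qr"  ["qr"]
12. n4.val = "zqr"  ["z" ++ A₁.mk]
13. n4.depth = 2  [len(A₀.mk)]
14. n4.cnt = -3  [len(A₁.mk) - 5]
15. n4.env = -2  [-2]
16. n10.live = -8  [C.env + D₀.live - 12]
17. n10.mk = 21  [(if c.mk then D₀.live else C.depth) + 19]
18. n12.env = true  [terminal]
19. n13.env = true  [terminal]
20. n11.off = false  [e₁.env == false]
21. n11.depth = true  [e₁.env and e₀.env]
22. n14.mk = false  [terminal]
23. n15.val = -2  [terminal]
24. n10.acc = 3  [D.live + 11]
25. n2.acc = 22  [D₀.mk + 11]
26. n0.off = false  [false]
27. n0.depth = false  [D.acc > 22]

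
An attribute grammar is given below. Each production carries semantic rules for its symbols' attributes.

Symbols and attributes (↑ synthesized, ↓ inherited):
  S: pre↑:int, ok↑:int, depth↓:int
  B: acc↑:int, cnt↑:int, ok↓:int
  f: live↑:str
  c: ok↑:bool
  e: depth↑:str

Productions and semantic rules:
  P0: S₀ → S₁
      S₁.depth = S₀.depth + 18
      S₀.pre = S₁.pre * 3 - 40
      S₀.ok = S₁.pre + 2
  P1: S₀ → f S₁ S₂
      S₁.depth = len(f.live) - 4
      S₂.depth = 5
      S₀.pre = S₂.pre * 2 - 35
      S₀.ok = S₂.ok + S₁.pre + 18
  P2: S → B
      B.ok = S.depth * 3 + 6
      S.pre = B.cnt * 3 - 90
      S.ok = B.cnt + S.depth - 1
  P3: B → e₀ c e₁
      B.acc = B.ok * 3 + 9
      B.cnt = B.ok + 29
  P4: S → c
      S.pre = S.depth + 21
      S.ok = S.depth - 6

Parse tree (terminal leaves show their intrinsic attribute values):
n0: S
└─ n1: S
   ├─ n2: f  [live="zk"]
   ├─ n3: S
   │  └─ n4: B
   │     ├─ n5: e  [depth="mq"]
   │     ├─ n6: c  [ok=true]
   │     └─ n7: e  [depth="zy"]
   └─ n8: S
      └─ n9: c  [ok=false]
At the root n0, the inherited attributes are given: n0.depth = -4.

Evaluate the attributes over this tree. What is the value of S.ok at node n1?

1. n0.depth = -4  [given at root]
2. n1.depth = 14  [S₀.depth + 18]
3. n2.live = "zk"  [terminal]
4. n3.depth = -2  [len(f.live) - 4]
5. n4.ok = 0  [S.depth * 3 + 6]
6. n5.depth = "mq"  [terminal]
7. n6.ok = true  [terminal]
8. n7.depth = "zy"  [terminal]
9. n4.acc = 9  [B.ok * 3 + 9]
10. n4.cnt = 29  [B.ok + 29]
11. n3.pre = -3  [B.cnt * 3 - 90]
12. n3.ok = 26  [B.cnt + S.depth - 1]
13. n8.depth = 5  [5]
14. n9.ok = false  [terminal]
15. n8.pre = 26  [S.depth + 21]
16. n8.ok = -1  [S.depth - 6]
17. n1.pre = 17  [S₂.pre * 2 - 35]
18. n1.ok = 14  [S₂.ok + S₁.pre + 18]
19. n0.pre = 11  [S₁.pre * 3 - 40]
20. n0.ok = 19  [S₁.pre + 2]

14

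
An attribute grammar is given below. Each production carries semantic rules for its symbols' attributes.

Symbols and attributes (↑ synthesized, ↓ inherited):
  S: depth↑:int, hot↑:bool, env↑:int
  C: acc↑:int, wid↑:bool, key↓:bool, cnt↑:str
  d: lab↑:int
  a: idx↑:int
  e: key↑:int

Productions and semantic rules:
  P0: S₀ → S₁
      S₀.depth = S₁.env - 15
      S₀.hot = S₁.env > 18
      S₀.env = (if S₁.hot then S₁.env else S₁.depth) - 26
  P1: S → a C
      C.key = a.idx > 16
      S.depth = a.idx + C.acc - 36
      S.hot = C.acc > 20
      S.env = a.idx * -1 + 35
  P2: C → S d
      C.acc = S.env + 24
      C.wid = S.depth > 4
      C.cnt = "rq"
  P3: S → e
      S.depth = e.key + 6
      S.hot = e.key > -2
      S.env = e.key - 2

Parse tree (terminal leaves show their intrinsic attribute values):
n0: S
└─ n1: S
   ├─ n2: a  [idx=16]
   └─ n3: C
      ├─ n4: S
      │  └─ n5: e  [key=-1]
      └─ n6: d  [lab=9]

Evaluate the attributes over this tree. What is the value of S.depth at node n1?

1

1. n2.idx = 16  [terminal]
2. n3.key = false  [a.idx > 16]
3. n5.key = -1  [terminal]
4. n4.depth = 5  [e.key + 6]
5. n4.hot = true  [e.key > -2]
6. n4.env = -3  [e.key - 2]
7. n6.lab = 9  [terminal]
8. n3.acc = 21  [S.env + 24]
9. n3.wid = true  [S.depth > 4]
10. n3.cnt = "rq"  ["rq"]
11. n1.depth = 1  [a.idx + C.acc - 36]
12. n1.hot = true  [C.acc > 20]
13. n1.env = 19  [a.idx * -1 + 35]
14. n0.depth = 4  [S₁.env - 15]
15. n0.hot = true  [S₁.env > 18]
16. n0.env = -7  [(if S₁.hot then S₁.env else S₁.depth) - 26]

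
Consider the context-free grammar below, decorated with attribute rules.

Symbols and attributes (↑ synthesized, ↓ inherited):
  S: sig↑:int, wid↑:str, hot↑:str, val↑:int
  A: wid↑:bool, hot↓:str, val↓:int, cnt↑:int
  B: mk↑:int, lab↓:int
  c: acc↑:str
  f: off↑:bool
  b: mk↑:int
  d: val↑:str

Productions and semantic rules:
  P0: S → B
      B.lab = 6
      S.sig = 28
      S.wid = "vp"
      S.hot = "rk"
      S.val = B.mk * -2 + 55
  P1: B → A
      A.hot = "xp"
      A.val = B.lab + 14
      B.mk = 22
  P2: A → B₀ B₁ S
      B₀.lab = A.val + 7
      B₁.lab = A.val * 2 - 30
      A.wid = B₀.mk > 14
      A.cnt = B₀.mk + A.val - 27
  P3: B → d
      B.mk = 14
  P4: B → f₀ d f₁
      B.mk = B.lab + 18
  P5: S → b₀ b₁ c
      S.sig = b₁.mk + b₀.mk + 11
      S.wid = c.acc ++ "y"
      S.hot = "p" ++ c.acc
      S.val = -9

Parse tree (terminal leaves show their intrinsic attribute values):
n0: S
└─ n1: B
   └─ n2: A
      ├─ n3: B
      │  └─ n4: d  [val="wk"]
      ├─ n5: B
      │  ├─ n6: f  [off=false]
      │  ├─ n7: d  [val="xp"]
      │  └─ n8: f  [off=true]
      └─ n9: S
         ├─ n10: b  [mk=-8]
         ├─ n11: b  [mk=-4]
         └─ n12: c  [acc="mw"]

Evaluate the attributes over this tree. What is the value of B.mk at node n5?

28

1. n1.lab = 6  [6]
2. n2.hot = "xp"  ["xp"]
3. n2.val = 20  [B.lab + 14]
4. n3.lab = 27  [A.val + 7]
5. n4.val = "wk"  [terminal]
6. n3.mk = 14  [14]
7. n5.lab = 10  [A.val * 2 - 30]
8. n6.off = false  [terminal]
9. n7.val = "xp"  [terminal]
10. n8.off = true  [terminal]
11. n5.mk = 28  [B.lab + 18]
12. n10.mk = -8  [terminal]
13. n11.mk = -4  [terminal]
14. n12.acc = "mw"  [terminal]
15. n9.sig = -1  [b₁.mk + b₀.mk + 11]
16. n9.wid = "mwy"  [c.acc ++ "y"]
17. n9.hot = "pmw"  ["p" ++ c.acc]
18. n9.val = -9  [-9]
19. n2.wid = false  [B₀.mk > 14]
20. n2.cnt = 7  [B₀.mk + A.val - 27]
21. n1.mk = 22  [22]
22. n0.sig = 28  [28]
23. n0.wid = "vp"  ["vp"]
24. n0.hot = "rk"  ["rk"]
25. n0.val = 11  [B.mk * -2 + 55]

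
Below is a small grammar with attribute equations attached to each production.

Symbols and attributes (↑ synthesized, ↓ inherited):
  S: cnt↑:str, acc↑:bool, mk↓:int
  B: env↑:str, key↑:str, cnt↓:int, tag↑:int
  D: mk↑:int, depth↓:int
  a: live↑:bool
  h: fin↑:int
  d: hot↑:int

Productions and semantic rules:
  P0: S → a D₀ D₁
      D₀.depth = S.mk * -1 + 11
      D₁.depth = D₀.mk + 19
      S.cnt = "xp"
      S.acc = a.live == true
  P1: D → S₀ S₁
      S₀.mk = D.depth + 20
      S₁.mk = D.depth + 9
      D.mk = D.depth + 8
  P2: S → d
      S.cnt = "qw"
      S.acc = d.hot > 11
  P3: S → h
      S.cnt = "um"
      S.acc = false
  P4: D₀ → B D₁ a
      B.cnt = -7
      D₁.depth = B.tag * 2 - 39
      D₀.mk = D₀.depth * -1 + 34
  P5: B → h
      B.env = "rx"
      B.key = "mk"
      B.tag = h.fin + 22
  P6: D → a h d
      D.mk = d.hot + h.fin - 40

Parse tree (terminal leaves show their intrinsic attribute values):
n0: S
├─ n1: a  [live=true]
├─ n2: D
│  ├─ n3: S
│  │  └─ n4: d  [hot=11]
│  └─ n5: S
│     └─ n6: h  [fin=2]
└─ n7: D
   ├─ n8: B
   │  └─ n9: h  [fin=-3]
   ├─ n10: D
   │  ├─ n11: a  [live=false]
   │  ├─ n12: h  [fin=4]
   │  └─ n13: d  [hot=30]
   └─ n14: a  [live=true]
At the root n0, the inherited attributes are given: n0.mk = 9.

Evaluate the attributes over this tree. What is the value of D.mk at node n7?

1. n0.mk = 9  [given at root]
2. n1.live = true  [terminal]
3. n2.depth = 2  [S.mk * -1 + 11]
4. n3.mk = 22  [D.depth + 20]
5. n4.hot = 11  [terminal]
6. n3.cnt = "qw"  ["qw"]
7. n3.acc = false  [d.hot > 11]
8. n5.mk = 11  [D.depth + 9]
9. n6.fin = 2  [terminal]
10. n5.cnt = "um"  ["um"]
11. n5.acc = false  [false]
12. n2.mk = 10  [D.depth + 8]
13. n7.depth = 29  [D₀.mk + 19]
14. n8.cnt = -7  [-7]
15. n9.fin = -3  [terminal]
16. n8.env = "rx"  ["rx"]
17. n8.key = "mk"  ["mk"]
18. n8.tag = 19  [h.fin + 22]
19. n10.depth = -1  [B.tag * 2 - 39]
20. n11.live = false  [terminal]
21. n12.fin = 4  [terminal]
22. n13.hot = 30  [terminal]
23. n10.mk = -6  [d.hot + h.fin - 40]
24. n14.live = true  [terminal]
25. n7.mk = 5  [D₀.depth * -1 + 34]
26. n0.cnt = "xp"  ["xp"]
27. n0.acc = true  [a.live == true]

5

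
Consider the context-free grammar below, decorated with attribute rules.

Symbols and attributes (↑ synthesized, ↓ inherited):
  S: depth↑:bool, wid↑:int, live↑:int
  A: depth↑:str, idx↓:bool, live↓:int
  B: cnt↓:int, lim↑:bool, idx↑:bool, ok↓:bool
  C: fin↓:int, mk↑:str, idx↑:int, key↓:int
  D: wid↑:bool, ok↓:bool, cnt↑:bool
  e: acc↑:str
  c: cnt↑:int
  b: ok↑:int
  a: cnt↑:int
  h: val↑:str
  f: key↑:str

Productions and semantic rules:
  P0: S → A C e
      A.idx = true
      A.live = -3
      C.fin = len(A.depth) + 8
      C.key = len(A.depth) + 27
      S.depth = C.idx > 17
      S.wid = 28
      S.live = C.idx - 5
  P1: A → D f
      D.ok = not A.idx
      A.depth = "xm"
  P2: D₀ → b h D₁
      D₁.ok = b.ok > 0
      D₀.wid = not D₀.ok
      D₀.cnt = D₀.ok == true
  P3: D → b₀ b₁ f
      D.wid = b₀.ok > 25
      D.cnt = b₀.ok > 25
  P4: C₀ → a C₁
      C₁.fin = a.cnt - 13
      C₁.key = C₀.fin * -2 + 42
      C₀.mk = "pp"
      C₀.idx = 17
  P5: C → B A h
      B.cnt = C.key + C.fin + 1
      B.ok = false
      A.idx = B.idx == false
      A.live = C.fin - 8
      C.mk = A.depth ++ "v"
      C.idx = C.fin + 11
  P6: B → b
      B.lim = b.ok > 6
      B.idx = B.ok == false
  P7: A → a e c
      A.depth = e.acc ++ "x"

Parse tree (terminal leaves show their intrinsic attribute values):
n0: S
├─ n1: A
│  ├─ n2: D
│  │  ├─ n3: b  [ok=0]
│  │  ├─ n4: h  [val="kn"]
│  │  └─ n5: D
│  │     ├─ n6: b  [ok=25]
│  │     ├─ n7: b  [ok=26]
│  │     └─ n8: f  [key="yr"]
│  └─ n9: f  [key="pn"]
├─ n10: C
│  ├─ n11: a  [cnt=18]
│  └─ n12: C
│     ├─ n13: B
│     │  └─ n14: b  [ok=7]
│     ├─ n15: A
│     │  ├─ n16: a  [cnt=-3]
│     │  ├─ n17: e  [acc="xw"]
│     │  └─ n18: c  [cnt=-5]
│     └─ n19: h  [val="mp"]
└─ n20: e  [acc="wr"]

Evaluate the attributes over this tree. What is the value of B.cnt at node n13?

28

1. n1.idx = true  [true]
2. n1.live = -3  [-3]
3. n2.ok = false  [not A.idx]
4. n3.ok = 0  [terminal]
5. n4.val = "kn"  [terminal]
6. n5.ok = false  [b.ok > 0]
7. n6.ok = 25  [terminal]
8. n7.ok = 26  [terminal]
9. n8.key = "yr"  [terminal]
10. n5.wid = false  [b₀.ok > 25]
11. n5.cnt = false  [b₀.ok > 25]
12. n2.wid = true  [not D₀.ok]
13. n2.cnt = false  [D₀.ok == true]
14. n9.key = "pn"  [terminal]
15. n1.depth = "xm"  ["xm"]
16. n10.fin = 10  [len(A.depth) + 8]
17. n10.key = 29  [len(A.depth) + 27]
18. n11.cnt = 18  [terminal]
19. n12.fin = 5  [a.cnt - 13]
20. n12.key = 22  [C₀.fin * -2 + 42]
21. n13.cnt = 28  [C.key + C.fin + 1]
22. n13.ok = false  [false]
23. n14.ok = 7  [terminal]
24. n13.lim = true  [b.ok > 6]
25. n13.idx = true  [B.ok == false]
26. n15.idx = false  [B.idx == false]
27. n15.live = -3  [C.fin - 8]
28. n16.cnt = -3  [terminal]
29. n17.acc = "xw"  [terminal]
30. n18.cnt = -5  [terminal]
31. n15.depth = "xwx"  [e.acc ++ "x"]
32. n19.val = "mp"  [terminal]
33. n12.mk = "xwxv"  [A.depth ++ "v"]
34. n12.idx = 16  [C.fin + 11]
35. n10.mk = "pp"  ["pp"]
36. n10.idx = 17  [17]
37. n20.acc = "wr"  [terminal]
38. n0.depth = false  [C.idx > 17]
39. n0.wid = 28  [28]
40. n0.live = 12  [C.idx - 5]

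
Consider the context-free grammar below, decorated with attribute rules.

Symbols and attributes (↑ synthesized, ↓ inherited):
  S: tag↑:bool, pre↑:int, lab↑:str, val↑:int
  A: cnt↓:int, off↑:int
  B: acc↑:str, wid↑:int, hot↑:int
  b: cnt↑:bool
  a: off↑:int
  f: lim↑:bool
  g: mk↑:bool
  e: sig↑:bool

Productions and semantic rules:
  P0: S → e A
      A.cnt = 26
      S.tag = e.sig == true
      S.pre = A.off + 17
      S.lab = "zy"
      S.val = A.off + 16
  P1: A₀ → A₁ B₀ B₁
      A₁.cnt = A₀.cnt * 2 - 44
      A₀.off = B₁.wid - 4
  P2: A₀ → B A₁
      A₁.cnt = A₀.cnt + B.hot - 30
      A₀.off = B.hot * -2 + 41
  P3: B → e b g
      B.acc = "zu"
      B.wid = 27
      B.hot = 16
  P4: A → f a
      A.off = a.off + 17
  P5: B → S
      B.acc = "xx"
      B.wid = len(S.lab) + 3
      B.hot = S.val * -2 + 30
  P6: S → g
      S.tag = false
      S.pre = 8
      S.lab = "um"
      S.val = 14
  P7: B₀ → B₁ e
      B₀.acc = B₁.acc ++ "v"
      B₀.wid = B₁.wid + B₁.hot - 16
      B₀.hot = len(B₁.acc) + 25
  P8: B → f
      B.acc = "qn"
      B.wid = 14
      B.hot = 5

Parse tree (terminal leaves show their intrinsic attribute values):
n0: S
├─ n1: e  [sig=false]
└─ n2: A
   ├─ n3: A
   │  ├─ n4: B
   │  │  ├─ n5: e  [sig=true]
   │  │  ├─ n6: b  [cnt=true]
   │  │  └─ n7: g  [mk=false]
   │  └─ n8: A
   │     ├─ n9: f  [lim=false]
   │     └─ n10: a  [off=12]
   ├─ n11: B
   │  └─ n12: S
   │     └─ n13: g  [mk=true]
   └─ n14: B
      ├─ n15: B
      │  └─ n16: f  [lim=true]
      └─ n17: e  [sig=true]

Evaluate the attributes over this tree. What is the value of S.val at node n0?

1. n1.sig = false  [terminal]
2. n2.cnt = 26  [26]
3. n3.cnt = 8  [A₀.cnt * 2 - 44]
4. n5.sig = true  [terminal]
5. n6.cnt = true  [terminal]
6. n7.mk = false  [terminal]
7. n4.acc = "zu"  ["zu"]
8. n4.wid = 27  [27]
9. n4.hot = 16  [16]
10. n8.cnt = -6  [A₀.cnt + B.hot - 30]
11. n9.lim = false  [terminal]
12. n10.off = 12  [terminal]
13. n8.off = 29  [a.off + 17]
14. n3.off = 9  [B.hot * -2 + 41]
15. n13.mk = true  [terminal]
16. n12.tag = false  [false]
17. n12.pre = 8  [8]
18. n12.lab = "um"  ["um"]
19. n12.val = 14  [14]
20. n11.acc = "xx"  ["xx"]
21. n11.wid = 5  [len(S.lab) + 3]
22. n11.hot = 2  [S.val * -2 + 30]
23. n16.lim = true  [terminal]
24. n15.acc = "qn"  ["qn"]
25. n15.wid = 14  [14]
26. n15.hot = 5  [5]
27. n17.sig = true  [terminal]
28. n14.acc = "qnv"  [B₁.acc ++ "v"]
29. n14.wid = 3  [B₁.wid + B₁.hot - 16]
30. n14.hot = 27  [len(B₁.acc) + 25]
31. n2.off = -1  [B₁.wid - 4]
32. n0.tag = false  [e.sig == true]
33. n0.pre = 16  [A.off + 17]
34. n0.lab = "zy"  ["zy"]
35. n0.val = 15  [A.off + 16]

15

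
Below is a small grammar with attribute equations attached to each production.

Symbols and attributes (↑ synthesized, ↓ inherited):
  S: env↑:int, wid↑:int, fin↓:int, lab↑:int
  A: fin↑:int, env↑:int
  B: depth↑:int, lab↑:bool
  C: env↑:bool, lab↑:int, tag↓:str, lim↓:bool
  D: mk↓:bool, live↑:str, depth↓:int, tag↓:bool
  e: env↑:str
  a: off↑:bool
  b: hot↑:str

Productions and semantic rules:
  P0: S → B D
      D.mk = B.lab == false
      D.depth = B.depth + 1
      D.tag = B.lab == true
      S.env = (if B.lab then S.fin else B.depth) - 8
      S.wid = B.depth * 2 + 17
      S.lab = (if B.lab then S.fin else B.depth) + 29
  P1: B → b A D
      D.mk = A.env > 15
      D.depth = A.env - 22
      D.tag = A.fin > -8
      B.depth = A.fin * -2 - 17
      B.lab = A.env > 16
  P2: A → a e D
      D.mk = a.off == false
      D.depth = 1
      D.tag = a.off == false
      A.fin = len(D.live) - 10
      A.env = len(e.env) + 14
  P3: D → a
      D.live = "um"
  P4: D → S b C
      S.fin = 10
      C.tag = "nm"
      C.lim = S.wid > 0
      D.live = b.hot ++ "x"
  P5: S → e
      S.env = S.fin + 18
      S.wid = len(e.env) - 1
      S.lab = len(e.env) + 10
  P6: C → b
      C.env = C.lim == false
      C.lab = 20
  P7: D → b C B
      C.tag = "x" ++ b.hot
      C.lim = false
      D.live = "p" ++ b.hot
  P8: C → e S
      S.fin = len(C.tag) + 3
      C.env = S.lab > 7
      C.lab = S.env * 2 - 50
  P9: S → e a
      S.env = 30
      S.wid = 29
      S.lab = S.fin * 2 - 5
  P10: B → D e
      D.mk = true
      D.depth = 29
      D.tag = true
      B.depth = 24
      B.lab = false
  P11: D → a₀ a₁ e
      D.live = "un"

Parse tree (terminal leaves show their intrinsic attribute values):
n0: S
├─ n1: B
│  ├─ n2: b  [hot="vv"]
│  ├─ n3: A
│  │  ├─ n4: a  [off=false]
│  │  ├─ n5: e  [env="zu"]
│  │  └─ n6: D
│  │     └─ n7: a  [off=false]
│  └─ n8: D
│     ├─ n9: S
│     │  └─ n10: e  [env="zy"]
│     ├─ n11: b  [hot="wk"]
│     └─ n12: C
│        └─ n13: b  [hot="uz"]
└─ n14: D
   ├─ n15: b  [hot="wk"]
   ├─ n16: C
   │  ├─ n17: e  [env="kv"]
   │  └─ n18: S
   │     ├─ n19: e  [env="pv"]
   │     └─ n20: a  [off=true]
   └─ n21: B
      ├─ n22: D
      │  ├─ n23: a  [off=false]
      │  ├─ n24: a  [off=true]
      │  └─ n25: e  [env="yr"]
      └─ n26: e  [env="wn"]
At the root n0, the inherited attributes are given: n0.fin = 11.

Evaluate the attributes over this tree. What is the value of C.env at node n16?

false

1. n0.fin = 11  [given at root]
2. n2.hot = "vv"  [terminal]
3. n4.off = false  [terminal]
4. n5.env = "zu"  [terminal]
5. n6.mk = true  [a.off == false]
6. n6.depth = 1  [1]
7. n6.tag = true  [a.off == false]
8. n7.off = false  [terminal]
9. n6.live = "um"  ["um"]
10. n3.fin = -8  [len(D.live) - 10]
11. n3.env = 16  [len(e.env) + 14]
12. n8.mk = true  [A.env > 15]
13. n8.depth = -6  [A.env - 22]
14. n8.tag = false  [A.fin > -8]
15. n9.fin = 10  [10]
16. n10.env = "zy"  [terminal]
17. n9.env = 28  [S.fin + 18]
18. n9.wid = 1  [len(e.env) - 1]
19. n9.lab = 12  [len(e.env) + 10]
20. n11.hot = "wk"  [terminal]
21. n12.tag = "nm"  ["nm"]
22. n12.lim = true  [S.wid > 0]
23. n13.hot = "uz"  [terminal]
24. n12.env = false  [C.lim == false]
25. n12.lab = 20  [20]
26. n8.live = "wkx"  [b.hot ++ "x"]
27. n1.depth = -1  [A.fin * -2 - 17]
28. n1.lab = false  [A.env > 16]
29. n14.mk = true  [B.lab == false]
30. n14.depth = 0  [B.depth + 1]
31. n14.tag = false  [B.lab == true]
32. n15.hot = "wk"  [terminal]
33. n16.tag = "xwk"  ["x" ++ b.hot]
34. n16.lim = false  [false]
35. n17.env = "kv"  [terminal]
36. n18.fin = 6  [len(C.tag) + 3]
37. n19.env = "pv"  [terminal]
38. n20.off = true  [terminal]
39. n18.env = 30  [30]
40. n18.wid = 29  [29]
41. n18.lab = 7  [S.fin * 2 - 5]
42. n16.env = false  [S.lab > 7]
43. n16.lab = 10  [S.env * 2 - 50]
44. n22.mk = true  [true]
45. n22.depth = 29  [29]
46. n22.tag = true  [true]
47. n23.off = false  [terminal]
48. n24.off = true  [terminal]
49. n25.env = "yr"  [terminal]
50. n22.live = "un"  ["un"]
51. n26.env = "wn"  [terminal]
52. n21.depth = 24  [24]
53. n21.lab = false  [false]
54. n14.live = "pwk"  ["p" ++ b.hot]
55. n0.env = -9  [(if B.lab then S.fin else B.depth) - 8]
56. n0.wid = 15  [B.depth * 2 + 17]
57. n0.lab = 28  [(if B.lab then S.fin else B.depth) + 29]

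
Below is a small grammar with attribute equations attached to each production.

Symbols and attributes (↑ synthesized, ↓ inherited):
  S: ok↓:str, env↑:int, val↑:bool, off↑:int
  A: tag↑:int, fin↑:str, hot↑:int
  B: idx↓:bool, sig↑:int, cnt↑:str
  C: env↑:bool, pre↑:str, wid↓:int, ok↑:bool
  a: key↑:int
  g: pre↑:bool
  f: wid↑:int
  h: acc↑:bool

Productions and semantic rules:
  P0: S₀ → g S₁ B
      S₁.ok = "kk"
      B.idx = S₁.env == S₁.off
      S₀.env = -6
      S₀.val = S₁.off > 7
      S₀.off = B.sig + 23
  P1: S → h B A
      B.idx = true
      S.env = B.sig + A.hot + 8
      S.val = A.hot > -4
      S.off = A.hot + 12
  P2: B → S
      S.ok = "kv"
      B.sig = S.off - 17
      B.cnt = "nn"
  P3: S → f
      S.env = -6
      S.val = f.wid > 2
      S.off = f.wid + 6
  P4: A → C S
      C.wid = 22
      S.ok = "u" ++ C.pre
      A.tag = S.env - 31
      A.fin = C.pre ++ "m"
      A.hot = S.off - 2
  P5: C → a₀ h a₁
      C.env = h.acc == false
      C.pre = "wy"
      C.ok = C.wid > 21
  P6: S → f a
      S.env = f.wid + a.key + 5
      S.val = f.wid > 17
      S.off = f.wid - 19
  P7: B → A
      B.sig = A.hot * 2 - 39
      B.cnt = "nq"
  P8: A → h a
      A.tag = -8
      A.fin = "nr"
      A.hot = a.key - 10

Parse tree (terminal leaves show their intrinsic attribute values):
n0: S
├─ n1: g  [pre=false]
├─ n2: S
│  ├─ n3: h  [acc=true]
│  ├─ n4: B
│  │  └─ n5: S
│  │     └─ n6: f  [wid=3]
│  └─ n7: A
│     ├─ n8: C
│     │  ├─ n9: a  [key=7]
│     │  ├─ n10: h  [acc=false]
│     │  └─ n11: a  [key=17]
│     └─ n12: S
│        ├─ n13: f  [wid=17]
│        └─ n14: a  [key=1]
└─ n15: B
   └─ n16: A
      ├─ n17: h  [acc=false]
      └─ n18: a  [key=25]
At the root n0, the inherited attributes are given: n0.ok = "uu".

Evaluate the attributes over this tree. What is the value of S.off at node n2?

8

1. n0.ok = "uu"  [given at root]
2. n1.pre = false  [terminal]
3. n2.ok = "kk"  ["kk"]
4. n3.acc = true  [terminal]
5. n4.idx = true  [true]
6. n5.ok = "kv"  ["kv"]
7. n6.wid = 3  [terminal]
8. n5.env = -6  [-6]
9. n5.val = true  [f.wid > 2]
10. n5.off = 9  [f.wid + 6]
11. n4.sig = -8  [S.off - 17]
12. n4.cnt = "nn"  ["nn"]
13. n8.wid = 22  [22]
14. n9.key = 7  [terminal]
15. n10.acc = false  [terminal]
16. n11.key = 17  [terminal]
17. n8.env = true  [h.acc == false]
18. n8.pre = "wy"  ["wy"]
19. n8.ok = true  [C.wid > 21]
20. n12.ok = "uwy"  ["u" ++ C.pre]
21. n13.wid = 17  [terminal]
22. n14.key = 1  [terminal]
23. n12.env = 23  [f.wid + a.key + 5]
24. n12.val = false  [f.wid > 17]
25. n12.off = -2  [f.wid - 19]
26. n7.tag = -8  [S.env - 31]
27. n7.fin = "wym"  [C.pre ++ "m"]
28. n7.hot = -4  [S.off - 2]
29. n2.env = -4  [B.sig + A.hot + 8]
30. n2.val = false  [A.hot > -4]
31. n2.off = 8  [A.hot + 12]
32. n15.idx = false  [S₁.env == S₁.off]
33. n17.acc = false  [terminal]
34. n18.key = 25  [terminal]
35. n16.tag = -8  [-8]
36. n16.fin = "nr"  ["nr"]
37. n16.hot = 15  [a.key - 10]
38. n15.sig = -9  [A.hot * 2 - 39]
39. n15.cnt = "nq"  ["nq"]
40. n0.env = -6  [-6]
41. n0.val = true  [S₁.off > 7]
42. n0.off = 14  [B.sig + 23]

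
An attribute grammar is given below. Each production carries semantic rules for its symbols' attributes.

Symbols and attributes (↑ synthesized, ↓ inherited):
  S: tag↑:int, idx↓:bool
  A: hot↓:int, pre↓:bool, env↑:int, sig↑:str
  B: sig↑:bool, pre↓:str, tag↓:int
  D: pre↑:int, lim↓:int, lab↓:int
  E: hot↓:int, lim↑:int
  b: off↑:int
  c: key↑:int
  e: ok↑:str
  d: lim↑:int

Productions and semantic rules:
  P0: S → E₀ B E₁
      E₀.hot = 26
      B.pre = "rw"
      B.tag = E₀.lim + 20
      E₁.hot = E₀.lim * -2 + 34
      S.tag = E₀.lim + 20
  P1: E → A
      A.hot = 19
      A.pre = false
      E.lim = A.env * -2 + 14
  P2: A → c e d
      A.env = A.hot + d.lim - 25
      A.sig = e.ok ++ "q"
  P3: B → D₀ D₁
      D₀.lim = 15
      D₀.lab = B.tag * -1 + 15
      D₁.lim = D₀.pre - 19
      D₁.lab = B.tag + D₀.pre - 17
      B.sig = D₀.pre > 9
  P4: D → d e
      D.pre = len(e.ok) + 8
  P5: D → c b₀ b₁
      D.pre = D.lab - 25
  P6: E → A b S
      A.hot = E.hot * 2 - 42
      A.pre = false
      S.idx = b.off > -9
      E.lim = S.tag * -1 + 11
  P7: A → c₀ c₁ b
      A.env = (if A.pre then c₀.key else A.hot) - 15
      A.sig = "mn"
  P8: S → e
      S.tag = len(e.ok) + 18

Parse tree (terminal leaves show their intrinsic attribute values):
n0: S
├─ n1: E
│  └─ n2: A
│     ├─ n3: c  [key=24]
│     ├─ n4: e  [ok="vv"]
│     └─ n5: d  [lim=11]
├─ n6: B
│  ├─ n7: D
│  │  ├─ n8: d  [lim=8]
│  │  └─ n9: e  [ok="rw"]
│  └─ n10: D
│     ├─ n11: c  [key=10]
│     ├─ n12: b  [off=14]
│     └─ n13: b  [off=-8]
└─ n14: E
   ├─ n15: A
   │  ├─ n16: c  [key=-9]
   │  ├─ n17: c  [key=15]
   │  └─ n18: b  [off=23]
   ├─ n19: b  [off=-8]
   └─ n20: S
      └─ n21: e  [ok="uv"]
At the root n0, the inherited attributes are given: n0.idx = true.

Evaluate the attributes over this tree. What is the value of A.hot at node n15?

1. n0.idx = true  [given at root]
2. n1.hot = 26  [26]
3. n2.hot = 19  [19]
4. n2.pre = false  [false]
5. n3.key = 24  [terminal]
6. n4.ok = "vv"  [terminal]
7. n5.lim = 11  [terminal]
8. n2.env = 5  [A.hot + d.lim - 25]
9. n2.sig = "vvq"  [e.ok ++ "q"]
10. n1.lim = 4  [A.env * -2 + 14]
11. n6.pre = "rw"  ["rw"]
12. n6.tag = 24  [E₀.lim + 20]
13. n7.lim = 15  [15]
14. n7.lab = -9  [B.tag * -1 + 15]
15. n8.lim = 8  [terminal]
16. n9.ok = "rw"  [terminal]
17. n7.pre = 10  [len(e.ok) + 8]
18. n10.lim = -9  [D₀.pre - 19]
19. n10.lab = 17  [B.tag + D₀.pre - 17]
20. n11.key = 10  [terminal]
21. n12.off = 14  [terminal]
22. n13.off = -8  [terminal]
23. n10.pre = -8  [D.lab - 25]
24. n6.sig = true  [D₀.pre > 9]
25. n14.hot = 26  [E₀.lim * -2 + 34]
26. n15.hot = 10  [E.hot * 2 - 42]
27. n15.pre = false  [false]
28. n16.key = -9  [terminal]
29. n17.key = 15  [terminal]
30. n18.off = 23  [terminal]
31. n15.env = -5  [(if A.pre then c₀.key else A.hot) - 15]
32. n15.sig = "mn"  ["mn"]
33. n19.off = -8  [terminal]
34. n20.idx = true  [b.off > -9]
35. n21.ok = "uv"  [terminal]
36. n20.tag = 20  [len(e.ok) + 18]
37. n14.lim = -9  [S.tag * -1 + 11]
38. n0.tag = 24  [E₀.lim + 20]

10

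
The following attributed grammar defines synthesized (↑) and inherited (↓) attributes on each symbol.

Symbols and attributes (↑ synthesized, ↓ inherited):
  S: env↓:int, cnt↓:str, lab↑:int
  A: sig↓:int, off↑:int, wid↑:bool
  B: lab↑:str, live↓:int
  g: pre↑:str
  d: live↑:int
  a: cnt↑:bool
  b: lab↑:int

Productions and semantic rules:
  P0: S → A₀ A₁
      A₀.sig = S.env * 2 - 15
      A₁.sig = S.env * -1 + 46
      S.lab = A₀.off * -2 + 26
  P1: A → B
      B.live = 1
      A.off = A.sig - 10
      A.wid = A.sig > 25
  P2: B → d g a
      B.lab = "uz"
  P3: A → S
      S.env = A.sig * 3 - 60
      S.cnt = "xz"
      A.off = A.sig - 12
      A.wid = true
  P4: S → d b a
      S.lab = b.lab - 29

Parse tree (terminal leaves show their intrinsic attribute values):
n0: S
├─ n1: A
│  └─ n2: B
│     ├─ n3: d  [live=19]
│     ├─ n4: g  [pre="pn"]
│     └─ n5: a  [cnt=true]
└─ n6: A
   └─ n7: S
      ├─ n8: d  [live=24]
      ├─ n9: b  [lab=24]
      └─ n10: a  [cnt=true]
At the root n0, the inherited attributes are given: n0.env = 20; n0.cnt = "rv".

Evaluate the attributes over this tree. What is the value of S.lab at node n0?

-4

1. n0.env = 20  [given at root]
2. n0.cnt = "rv"  [given at root]
3. n1.sig = 25  [S.env * 2 - 15]
4. n2.live = 1  [1]
5. n3.live = 19  [terminal]
6. n4.pre = "pn"  [terminal]
7. n5.cnt = true  [terminal]
8. n2.lab = "uz"  ["uz"]
9. n1.off = 15  [A.sig - 10]
10. n1.wid = false  [A.sig > 25]
11. n6.sig = 26  [S.env * -1 + 46]
12. n7.env = 18  [A.sig * 3 - 60]
13. n7.cnt = "xz"  ["xz"]
14. n8.live = 24  [terminal]
15. n9.lab = 24  [terminal]
16. n10.cnt = true  [terminal]
17. n7.lab = -5  [b.lab - 29]
18. n6.off = 14  [A.sig - 12]
19. n6.wid = true  [true]
20. n0.lab = -4  [A₀.off * -2 + 26]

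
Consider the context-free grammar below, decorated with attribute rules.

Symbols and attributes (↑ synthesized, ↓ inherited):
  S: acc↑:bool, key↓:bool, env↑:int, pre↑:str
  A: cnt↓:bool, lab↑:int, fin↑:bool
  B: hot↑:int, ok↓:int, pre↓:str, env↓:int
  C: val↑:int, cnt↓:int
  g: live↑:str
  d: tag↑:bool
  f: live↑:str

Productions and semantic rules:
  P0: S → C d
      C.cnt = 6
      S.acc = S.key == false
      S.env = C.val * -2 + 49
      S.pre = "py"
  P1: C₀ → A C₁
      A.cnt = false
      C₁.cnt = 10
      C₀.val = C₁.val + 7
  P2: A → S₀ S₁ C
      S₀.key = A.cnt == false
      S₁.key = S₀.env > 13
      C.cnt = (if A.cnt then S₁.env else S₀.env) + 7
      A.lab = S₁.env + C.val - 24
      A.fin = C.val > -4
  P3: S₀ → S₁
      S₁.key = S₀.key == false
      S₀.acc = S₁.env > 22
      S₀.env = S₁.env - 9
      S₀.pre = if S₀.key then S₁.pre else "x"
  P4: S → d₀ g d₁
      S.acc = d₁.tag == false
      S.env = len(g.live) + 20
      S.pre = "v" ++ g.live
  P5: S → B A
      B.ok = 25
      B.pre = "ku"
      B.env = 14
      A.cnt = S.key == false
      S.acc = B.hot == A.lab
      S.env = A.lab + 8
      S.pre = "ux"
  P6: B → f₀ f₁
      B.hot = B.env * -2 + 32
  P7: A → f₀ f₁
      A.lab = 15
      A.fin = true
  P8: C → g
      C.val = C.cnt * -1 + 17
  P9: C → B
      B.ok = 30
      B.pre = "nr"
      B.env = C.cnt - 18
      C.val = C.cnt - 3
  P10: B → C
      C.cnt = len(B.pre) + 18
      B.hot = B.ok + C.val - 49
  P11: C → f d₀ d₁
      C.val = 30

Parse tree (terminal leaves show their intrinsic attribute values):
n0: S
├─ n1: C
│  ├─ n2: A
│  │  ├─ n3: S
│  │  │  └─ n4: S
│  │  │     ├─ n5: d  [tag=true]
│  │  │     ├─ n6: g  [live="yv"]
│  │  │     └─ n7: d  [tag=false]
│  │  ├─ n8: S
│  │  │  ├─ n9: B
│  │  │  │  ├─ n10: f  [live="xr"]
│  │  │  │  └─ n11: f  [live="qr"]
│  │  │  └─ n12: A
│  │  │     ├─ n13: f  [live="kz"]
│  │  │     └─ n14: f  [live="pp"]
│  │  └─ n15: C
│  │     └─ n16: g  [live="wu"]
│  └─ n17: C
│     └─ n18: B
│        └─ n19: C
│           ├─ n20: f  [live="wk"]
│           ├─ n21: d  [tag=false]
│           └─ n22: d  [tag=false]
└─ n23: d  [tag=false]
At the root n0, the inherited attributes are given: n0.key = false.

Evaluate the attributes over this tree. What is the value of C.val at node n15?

1. n0.key = false  [given at root]
2. n1.cnt = 6  [6]
3. n2.cnt = false  [false]
4. n3.key = true  [A.cnt == false]
5. n4.key = false  [S₀.key == false]
6. n5.tag = true  [terminal]
7. n6.live = "yv"  [terminal]
8. n7.tag = false  [terminal]
9. n4.acc = true  [d₁.tag == false]
10. n4.env = 22  [len(g.live) + 20]
11. n4.pre = "vyv"  ["v" ++ g.live]
12. n3.acc = false  [S₁.env > 22]
13. n3.env = 13  [S₁.env - 9]
14. n3.pre = "vyv"  [if S₀.key then S₁.pre else "x"]
15. n8.key = false  [S₀.env > 13]
16. n9.ok = 25  [25]
17. n9.pre = "ku"  ["ku"]
18. n9.env = 14  [14]
19. n10.live = "xr"  [terminal]
20. n11.live = "qr"  [terminal]
21. n9.hot = 4  [B.env * -2 + 32]
22. n12.cnt = true  [S.key == false]
23. n13.live = "kz"  [terminal]
24. n14.live = "pp"  [terminal]
25. n12.lab = 15  [15]
26. n12.fin = true  [true]
27. n8.acc = false  [B.hot == A.lab]
28. n8.env = 23  [A.lab + 8]
29. n8.pre = "ux"  ["ux"]
30. n15.cnt = 20  [(if A.cnt then S₁.env else S₀.env) + 7]
31. n16.live = "wu"  [terminal]
32. n15.val = -3  [C.cnt * -1 + 17]
33. n2.lab = -4  [S₁.env + C.val - 24]
34. n2.fin = true  [C.val > -4]
35. n17.cnt = 10  [10]
36. n18.ok = 30  [30]
37. n18.pre = "nr"  ["nr"]
38. n18.env = -8  [C.cnt - 18]
39. n19.cnt = 20  [len(B.pre) + 18]
40. n20.live = "wk"  [terminal]
41. n21.tag = false  [terminal]
42. n22.tag = false  [terminal]
43. n19.val = 30  [30]
44. n18.hot = 11  [B.ok + C.val - 49]
45. n17.val = 7  [C.cnt - 3]
46. n1.val = 14  [C₁.val + 7]
47. n23.tag = false  [terminal]
48. n0.acc = true  [S.key == false]
49. n0.env = 21  [C.val * -2 + 49]
50. n0.pre = "py"  ["py"]

-3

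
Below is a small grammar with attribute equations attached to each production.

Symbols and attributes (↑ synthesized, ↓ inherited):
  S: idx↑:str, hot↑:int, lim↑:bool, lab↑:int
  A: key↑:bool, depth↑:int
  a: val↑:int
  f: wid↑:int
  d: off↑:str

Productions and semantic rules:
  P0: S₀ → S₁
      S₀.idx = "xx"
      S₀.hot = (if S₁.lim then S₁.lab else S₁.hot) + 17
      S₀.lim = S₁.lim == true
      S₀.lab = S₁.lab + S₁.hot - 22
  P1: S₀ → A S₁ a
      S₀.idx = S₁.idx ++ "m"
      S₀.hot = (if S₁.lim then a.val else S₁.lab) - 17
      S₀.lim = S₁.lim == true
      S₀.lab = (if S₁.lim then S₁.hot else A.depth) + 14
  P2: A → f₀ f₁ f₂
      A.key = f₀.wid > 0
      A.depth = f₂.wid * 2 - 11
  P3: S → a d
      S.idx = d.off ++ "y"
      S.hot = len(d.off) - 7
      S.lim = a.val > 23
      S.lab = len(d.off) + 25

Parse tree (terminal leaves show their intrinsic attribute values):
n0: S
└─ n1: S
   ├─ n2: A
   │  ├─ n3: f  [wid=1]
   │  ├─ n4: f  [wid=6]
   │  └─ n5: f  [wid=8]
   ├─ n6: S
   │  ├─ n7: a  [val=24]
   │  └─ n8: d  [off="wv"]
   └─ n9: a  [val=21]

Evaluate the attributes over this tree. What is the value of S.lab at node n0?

1. n3.wid = 1  [terminal]
2. n4.wid = 6  [terminal]
3. n5.wid = 8  [terminal]
4. n2.key = true  [f₀.wid > 0]
5. n2.depth = 5  [f₂.wid * 2 - 11]
6. n7.val = 24  [terminal]
7. n8.off = "wv"  [terminal]
8. n6.idx = "wvy"  [d.off ++ "y"]
9. n6.hot = -5  [len(d.off) - 7]
10. n6.lim = true  [a.val > 23]
11. n6.lab = 27  [len(d.off) + 25]
12. n9.val = 21  [terminal]
13. n1.idx = "wvym"  [S₁.idx ++ "m"]
14. n1.hot = 4  [(if S₁.lim then a.val else S₁.lab) - 17]
15. n1.lim = true  [S₁.lim == true]
16. n1.lab = 9  [(if S₁.lim then S₁.hot else A.depth) + 14]
17. n0.idx = "xx"  ["xx"]
18. n0.hot = 26  [(if S₁.lim then S₁.lab else S₁.hot) + 17]
19. n0.lim = true  [S₁.lim == true]
20. n0.lab = -9  [S₁.lab + S₁.hot - 22]

-9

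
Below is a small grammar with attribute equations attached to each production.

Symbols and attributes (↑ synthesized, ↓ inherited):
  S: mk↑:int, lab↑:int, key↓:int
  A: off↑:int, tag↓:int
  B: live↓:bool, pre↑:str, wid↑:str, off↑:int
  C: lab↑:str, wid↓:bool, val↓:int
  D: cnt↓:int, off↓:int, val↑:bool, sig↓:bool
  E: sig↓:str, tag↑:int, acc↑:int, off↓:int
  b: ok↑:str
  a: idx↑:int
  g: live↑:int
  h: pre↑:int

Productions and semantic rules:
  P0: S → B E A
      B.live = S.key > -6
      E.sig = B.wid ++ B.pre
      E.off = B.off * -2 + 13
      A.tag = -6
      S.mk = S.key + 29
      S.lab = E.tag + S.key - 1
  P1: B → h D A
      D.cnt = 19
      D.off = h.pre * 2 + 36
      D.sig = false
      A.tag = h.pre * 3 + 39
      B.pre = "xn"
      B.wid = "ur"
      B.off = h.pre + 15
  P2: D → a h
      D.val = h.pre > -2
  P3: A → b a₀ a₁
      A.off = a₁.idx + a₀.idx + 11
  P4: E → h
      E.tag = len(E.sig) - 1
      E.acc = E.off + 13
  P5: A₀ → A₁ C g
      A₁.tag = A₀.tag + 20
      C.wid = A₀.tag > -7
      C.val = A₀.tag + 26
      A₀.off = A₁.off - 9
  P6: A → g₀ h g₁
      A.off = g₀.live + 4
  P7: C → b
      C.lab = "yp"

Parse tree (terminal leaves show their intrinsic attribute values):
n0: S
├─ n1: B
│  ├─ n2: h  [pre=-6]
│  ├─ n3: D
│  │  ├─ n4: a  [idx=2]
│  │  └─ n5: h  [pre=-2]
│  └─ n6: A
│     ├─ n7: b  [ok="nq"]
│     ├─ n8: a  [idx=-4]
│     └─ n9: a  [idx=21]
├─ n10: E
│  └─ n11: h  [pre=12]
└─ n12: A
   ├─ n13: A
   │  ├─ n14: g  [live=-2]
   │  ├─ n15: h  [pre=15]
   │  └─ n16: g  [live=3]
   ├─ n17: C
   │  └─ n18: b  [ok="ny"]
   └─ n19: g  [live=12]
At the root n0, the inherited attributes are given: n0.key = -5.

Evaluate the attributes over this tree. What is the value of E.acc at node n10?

8

1. n0.key = -5  [given at root]
2. n1.live = true  [S.key > -6]
3. n2.pre = -6  [terminal]
4. n3.cnt = 19  [19]
5. n3.off = 24  [h.pre * 2 + 36]
6. n3.sig = false  [false]
7. n4.idx = 2  [terminal]
8. n5.pre = -2  [terminal]
9. n3.val = false  [h.pre > -2]
10. n6.tag = 21  [h.pre * 3 + 39]
11. n7.ok = "nq"  [terminal]
12. n8.idx = -4  [terminal]
13. n9.idx = 21  [terminal]
14. n6.off = 28  [a₁.idx + a₀.idx + 11]
15. n1.pre = "xn"  ["xn"]
16. n1.wid = "ur"  ["ur"]
17. n1.off = 9  [h.pre + 15]
18. n10.sig = "urxn"  [B.wid ++ B.pre]
19. n10.off = -5  [B.off * -2 + 13]
20. n11.pre = 12  [terminal]
21. n10.tag = 3  [len(E.sig) - 1]
22. n10.acc = 8  [E.off + 13]
23. n12.tag = -6  [-6]
24. n13.tag = 14  [A₀.tag + 20]
25. n14.live = -2  [terminal]
26. n15.pre = 15  [terminal]
27. n16.live = 3  [terminal]
28. n13.off = 2  [g₀.live + 4]
29. n17.wid = true  [A₀.tag > -7]
30. n17.val = 20  [A₀.tag + 26]
31. n18.ok = "ny"  [terminal]
32. n17.lab = "yp"  ["yp"]
33. n19.live = 12  [terminal]
34. n12.off = -7  [A₁.off - 9]
35. n0.mk = 24  [S.key + 29]
36. n0.lab = -3  [E.tag + S.key - 1]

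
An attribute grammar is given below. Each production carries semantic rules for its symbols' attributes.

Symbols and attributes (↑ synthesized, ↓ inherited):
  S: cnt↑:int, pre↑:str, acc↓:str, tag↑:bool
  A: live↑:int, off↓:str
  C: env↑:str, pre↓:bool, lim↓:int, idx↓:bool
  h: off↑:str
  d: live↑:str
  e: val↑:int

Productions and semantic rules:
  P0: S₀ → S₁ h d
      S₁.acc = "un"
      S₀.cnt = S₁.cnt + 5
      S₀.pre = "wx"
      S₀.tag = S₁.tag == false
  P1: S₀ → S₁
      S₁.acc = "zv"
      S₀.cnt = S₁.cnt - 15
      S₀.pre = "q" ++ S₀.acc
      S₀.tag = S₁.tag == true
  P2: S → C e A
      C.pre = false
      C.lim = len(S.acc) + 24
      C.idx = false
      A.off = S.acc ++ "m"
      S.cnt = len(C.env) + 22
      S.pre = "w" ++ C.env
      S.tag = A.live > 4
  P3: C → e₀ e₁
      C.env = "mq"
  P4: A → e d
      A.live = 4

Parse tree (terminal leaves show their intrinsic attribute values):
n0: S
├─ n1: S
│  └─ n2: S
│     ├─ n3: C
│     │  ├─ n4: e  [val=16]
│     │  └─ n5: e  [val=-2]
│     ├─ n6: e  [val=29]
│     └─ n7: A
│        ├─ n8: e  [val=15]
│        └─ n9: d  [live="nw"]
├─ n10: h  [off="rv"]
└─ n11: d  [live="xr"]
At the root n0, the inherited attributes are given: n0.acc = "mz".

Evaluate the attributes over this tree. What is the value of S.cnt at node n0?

14

1. n0.acc = "mz"  [given at root]
2. n1.acc = "un"  ["un"]
3. n2.acc = "zv"  ["zv"]
4. n3.pre = false  [false]
5. n3.lim = 26  [len(S.acc) + 24]
6. n3.idx = false  [false]
7. n4.val = 16  [terminal]
8. n5.val = -2  [terminal]
9. n3.env = "mq"  ["mq"]
10. n6.val = 29  [terminal]
11. n7.off = "zvm"  [S.acc ++ "m"]
12. n8.val = 15  [terminal]
13. n9.live = "nw"  [terminal]
14. n7.live = 4  [4]
15. n2.cnt = 24  [len(C.env) + 22]
16. n2.pre = "wmq"  ["w" ++ C.env]
17. n2.tag = false  [A.live > 4]
18. n1.cnt = 9  [S₁.cnt - 15]
19. n1.pre = "qun"  ["q" ++ S₀.acc]
20. n1.tag = false  [S₁.tag == true]
21. n10.off = "rv"  [terminal]
22. n11.live = "xr"  [terminal]
23. n0.cnt = 14  [S₁.cnt + 5]
24. n0.pre = "wx"  ["wx"]
25. n0.tag = true  [S₁.tag == false]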